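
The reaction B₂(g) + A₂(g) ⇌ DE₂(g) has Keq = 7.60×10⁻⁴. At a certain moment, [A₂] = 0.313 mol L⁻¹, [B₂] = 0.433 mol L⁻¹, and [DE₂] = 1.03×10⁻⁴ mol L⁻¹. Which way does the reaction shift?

no net change (already at equilibrium)

Q = [DE₂] / ([B₂]·[A₂]) = (1.03×10⁻⁴) / ((0.433)·(0.313)) = 7.60×10⁻⁴
Q = 7.60×10⁻⁴ = Keq, so the system is already at equilibrium.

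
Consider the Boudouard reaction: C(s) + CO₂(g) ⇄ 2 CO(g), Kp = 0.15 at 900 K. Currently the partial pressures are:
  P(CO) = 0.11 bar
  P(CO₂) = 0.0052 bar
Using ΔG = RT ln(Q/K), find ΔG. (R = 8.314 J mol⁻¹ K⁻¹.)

ΔG = 20.5 kJ/mol

(C is a pure solid — omitted from Qp.)
Qp = P(CO)² / P(CO₂) = (0.11)² / (0.0052) = 2.33
ΔG = RT ln(Qp/Kp) = (8.314 J mol⁻¹ K⁻¹)(900 K) × ln(2.33/0.15)
   = (7.483 kJ/mol)(2.743) = 20.5 kJ/mol
ΔG > 0, so the forward reaction is non-spontaneous (proceeds in reverse).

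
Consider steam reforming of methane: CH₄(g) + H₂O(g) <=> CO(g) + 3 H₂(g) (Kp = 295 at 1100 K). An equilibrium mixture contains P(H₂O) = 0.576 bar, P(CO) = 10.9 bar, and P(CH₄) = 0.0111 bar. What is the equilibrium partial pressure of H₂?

P(H₂) = 0.557 bar

At equilibrium, Kp = P(CO)·P(H₂)³ / (P(CH₄)·P(H₂O)) = 295.
(10.9)·(P(H₂))³ / ((0.0111)·(0.576)) = 295
P(H₂)³ = 0.173 ⇒ P(H₂) = 0.557 bar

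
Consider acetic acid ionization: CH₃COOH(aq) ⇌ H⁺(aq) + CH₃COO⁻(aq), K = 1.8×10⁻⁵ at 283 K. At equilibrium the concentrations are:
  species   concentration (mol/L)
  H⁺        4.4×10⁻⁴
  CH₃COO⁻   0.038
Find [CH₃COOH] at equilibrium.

[CH₃COOH] = 0.93 mol/L

At equilibrium, K = [H⁺]·[CH₃COO⁻] / [CH₃COOH] = 1.8×10⁻⁵.
(4.4×10⁻⁴)·(0.038) / ([CH₃COOH]) = 1.8×10⁻⁵
[CH₃COOH] = 0.929 = 0.93 mol/L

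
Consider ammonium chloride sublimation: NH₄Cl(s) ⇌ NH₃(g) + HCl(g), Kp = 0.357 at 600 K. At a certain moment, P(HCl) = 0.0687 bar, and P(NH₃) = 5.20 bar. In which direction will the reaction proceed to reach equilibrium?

no net change (already at equilibrium)

(NH₄Cl is a pure solid — omitted from Qp.)
Qp = P(NH₃)·P(HCl) = (5.20)·(0.0687) = 0.357
Qp = 0.357 = Kp, so the system is already at equilibrium.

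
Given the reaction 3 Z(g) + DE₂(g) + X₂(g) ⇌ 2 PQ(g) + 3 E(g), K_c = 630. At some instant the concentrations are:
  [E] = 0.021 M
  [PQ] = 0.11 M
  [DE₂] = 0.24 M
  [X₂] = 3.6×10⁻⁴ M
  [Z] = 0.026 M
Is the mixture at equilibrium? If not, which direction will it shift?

Q_c = [PQ]²·[E]³ / ([Z]³·[DE₂]·[X₂]) = (0.11)²·(0.021)³ / ((0.026)³·(0.24)·(3.6×10⁻⁴)) = 74
Q_c = 74 < K_c = 630: net forward reaction.

no; Q < K, reaction proceeds forward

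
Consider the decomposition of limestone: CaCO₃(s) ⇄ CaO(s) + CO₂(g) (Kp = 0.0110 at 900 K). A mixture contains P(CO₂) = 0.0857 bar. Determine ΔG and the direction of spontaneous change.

(CaCO₃, CaO are pure solids — omitted from Qp.)
Qp = P(CO₂) = 0.0857
ΔG = RT ln(Qp/Kp) = (8.314 J mol⁻¹ K⁻¹)(900 K) × ln(0.0857/0.0110)
   = (7.483 kJ/mol)(2.053) = 15.4 kJ/mol
ΔG > 0, so the forward reaction is non-spontaneous (proceeds in reverse).

ΔG = 15.4 kJ/mol; the forward reaction is non-spontaneous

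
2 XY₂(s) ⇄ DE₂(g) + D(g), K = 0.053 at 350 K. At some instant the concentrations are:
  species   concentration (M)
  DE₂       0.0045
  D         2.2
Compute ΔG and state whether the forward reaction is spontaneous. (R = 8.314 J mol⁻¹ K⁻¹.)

ΔG = -4.88 kJ/mol; the forward reaction is spontaneous

(XY₂ is a pure solid — omitted from Q.)
Q = [DE₂]·[D] = (0.0045)·(2.2) = 0.00990
ΔG = RT ln(Q/K) = (8.314 J mol⁻¹ K⁻¹)(350 K) × ln(0.00990/0.053)
   = (2.910 kJ/mol)(-1.678) = -4.88 kJ/mol
ΔG < 0, so the forward reaction is spontaneous (proceeds forward).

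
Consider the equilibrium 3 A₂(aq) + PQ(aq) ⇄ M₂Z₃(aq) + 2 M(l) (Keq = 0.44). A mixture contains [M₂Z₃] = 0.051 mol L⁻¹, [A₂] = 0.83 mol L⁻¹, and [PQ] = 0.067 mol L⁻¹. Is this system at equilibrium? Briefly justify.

(M is a pure liquid — omitted from Q.)
Q = [M₂Z₃] / ([A₂]³·[PQ]) = (0.051) / ((0.83)³·(0.067)) = 1.3
Q = 1.3 > Keq = 0.44: net reverse reaction.

no; Q > K, reaction proceeds in reverse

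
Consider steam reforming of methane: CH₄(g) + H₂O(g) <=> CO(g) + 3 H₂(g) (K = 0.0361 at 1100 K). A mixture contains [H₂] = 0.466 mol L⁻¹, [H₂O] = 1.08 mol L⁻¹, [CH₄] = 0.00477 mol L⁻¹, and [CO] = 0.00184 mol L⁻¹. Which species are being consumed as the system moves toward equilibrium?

Q = [CO]·[H₂]³ / ([CH₄]·[H₂O]) = (0.00184)·(0.466)³ / ((0.00477)·(1.08)) = 0.0361
Q = 0.0361 = K; the system is at equilibrium.

none (at equilibrium)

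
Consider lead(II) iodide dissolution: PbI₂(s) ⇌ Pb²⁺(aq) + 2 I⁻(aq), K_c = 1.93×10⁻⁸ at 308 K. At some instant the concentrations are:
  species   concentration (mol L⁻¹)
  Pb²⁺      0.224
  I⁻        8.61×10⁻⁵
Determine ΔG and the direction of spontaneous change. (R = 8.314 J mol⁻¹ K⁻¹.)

ΔG = -6.28 kJ/mol; the forward reaction is spontaneous

(PbI₂ is a pure solid — omitted from Q_c.)
Q_c = [Pb²⁺]·[I⁻]² = (0.224)·(8.61×10⁻⁵)² = 1.66×10⁻⁹
ΔG = RT ln(Q_c/K_c) = (8.314 J mol⁻¹ K⁻¹)(308 K) × ln(1.66×10⁻⁹/1.93×10⁻⁸)
   = (2.561 kJ/mol)(-2.453) = -6.28 kJ/mol
ΔG < 0, so the forward reaction is spontaneous (proceeds forward).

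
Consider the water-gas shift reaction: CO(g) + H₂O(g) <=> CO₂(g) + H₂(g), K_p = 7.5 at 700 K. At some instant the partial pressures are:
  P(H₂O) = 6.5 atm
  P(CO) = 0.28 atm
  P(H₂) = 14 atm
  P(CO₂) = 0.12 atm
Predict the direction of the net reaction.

toward products

Q_p = P(CO₂)·P(H₂) / (P(CO)·P(H₂O)) = (0.12)·(14) / ((0.28)·(6.5)) = 0.92
Q_p = 0.92 < K_p = 7.5, so the forward reaction proceeds.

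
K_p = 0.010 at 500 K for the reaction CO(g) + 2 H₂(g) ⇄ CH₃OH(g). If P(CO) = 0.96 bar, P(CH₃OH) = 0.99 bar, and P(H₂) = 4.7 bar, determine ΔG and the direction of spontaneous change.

ΔG = 6.41 kJ/mol; the forward reaction is non-spontaneous

Q_p = P(CH₃OH) / (P(CO)·P(H₂)²) = (0.99) / ((0.96)·(4.7)²) = 0.0467
ΔG = RT ln(Q_p/K_p) = (8.314 J mol⁻¹ K⁻¹)(500 K) × ln(0.0467/0.010)
   = (4.157 kJ/mol)(1.541) = 6.41 kJ/mol
ΔG > 0, so the forward reaction is non-spontaneous (proceeds in reverse).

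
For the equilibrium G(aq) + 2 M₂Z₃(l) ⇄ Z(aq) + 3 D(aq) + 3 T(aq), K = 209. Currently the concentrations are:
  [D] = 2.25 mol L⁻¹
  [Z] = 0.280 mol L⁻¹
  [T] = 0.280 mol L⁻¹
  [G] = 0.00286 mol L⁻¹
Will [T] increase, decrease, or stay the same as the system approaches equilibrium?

increase

(M₂Z₃ is a pure liquid — omitted from Q.)
Q = [Z]·[D]³·[T]³ / [G] = (0.280)·(2.25)³·(0.280)³ / (0.00286) = 24.5
Q = 24.5 < K = 209: net forward reaction.
T is a product, so it increases.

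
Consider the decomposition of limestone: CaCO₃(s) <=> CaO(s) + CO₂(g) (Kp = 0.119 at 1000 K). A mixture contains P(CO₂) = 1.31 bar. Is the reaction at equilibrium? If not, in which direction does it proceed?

to the left

(CaCO₃, CaO are pure solids — omitted from Qp.)
Qp = P(CO₂) = 1.31
Qp = 1.31 > Kp = 0.119, so the reverse reaction proceeds.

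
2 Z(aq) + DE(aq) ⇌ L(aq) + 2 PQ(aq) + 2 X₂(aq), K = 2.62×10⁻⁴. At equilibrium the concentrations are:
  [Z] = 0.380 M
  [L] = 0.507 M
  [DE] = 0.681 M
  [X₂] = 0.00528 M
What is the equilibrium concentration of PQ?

At equilibrium, K = [L]·[PQ]²·[X₂]² / ([Z]²·[DE]) = 2.62×10⁻⁴.
(0.507)·([PQ])²·(0.00528)² / ((0.380)²·(0.681)) = 2.62×10⁻⁴
[PQ]² = 1.82 ⇒ [PQ] = 1.35 M

[PQ] = 1.35 M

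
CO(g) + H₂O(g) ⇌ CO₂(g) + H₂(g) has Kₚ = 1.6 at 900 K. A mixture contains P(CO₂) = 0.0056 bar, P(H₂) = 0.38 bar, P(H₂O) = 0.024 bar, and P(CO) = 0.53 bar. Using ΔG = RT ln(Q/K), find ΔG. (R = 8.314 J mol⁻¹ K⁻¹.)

Qₚ = P(CO₂)·P(H₂) / (P(CO)·P(H₂O)) = (0.0056)·(0.38) / ((0.53)·(0.024)) = 0.167
ΔG = RT ln(Qₚ/Kₚ) = (8.314 J mol⁻¹ K⁻¹)(900 K) × ln(0.167/1.6)
   = (7.483 kJ/mol)(-2.260) = -16.9 kJ/mol
ΔG < 0, so the forward reaction is spontaneous (proceeds forward).

ΔG = -16.9 kJ/mol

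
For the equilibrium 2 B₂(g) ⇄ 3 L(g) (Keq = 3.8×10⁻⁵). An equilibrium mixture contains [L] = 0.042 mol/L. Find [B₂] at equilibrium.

[B₂] = 1.4 mol/L

At equilibrium, Keq = [L]³ / [B₂]² = 3.8×10⁻⁵.
(0.042)³ / ([B₂])² = 3.8×10⁻⁵
[B₂]² = 1.95 ⇒ [B₂] = 1.4 mol/L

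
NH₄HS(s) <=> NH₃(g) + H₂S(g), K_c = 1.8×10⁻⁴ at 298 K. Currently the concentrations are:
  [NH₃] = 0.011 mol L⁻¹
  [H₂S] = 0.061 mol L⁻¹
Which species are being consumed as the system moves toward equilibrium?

(NH₄HS is a pure solid — omitted from Q_c.)
Q_c = [NH₃]·[H₂S] = (0.011)·(0.061) = 6.7×10⁻⁴
Q_c = 6.7×10⁻⁴ > K_c = 1.8×10⁻⁴: net reverse reaction.

NH₃, H₂S (products)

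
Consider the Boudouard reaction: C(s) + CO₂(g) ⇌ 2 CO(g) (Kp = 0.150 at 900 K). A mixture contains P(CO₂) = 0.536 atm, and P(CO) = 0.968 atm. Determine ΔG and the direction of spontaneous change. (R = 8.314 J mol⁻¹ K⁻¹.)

(C is a pure solid — omitted from Qp.)
Qp = P(CO)² / P(CO₂) = (0.968)² / (0.536) = 1.75
ΔG = RT ln(Qp/Kp) = (8.314 J mol⁻¹ K⁻¹)(900 K) × ln(1.75/0.150)
   = (7.483 kJ/mol)(2.457) = 18.4 kJ/mol
ΔG > 0, so the forward reaction is non-spontaneous (proceeds in reverse).

ΔG = 18.4 kJ/mol; the forward reaction is non-spontaneous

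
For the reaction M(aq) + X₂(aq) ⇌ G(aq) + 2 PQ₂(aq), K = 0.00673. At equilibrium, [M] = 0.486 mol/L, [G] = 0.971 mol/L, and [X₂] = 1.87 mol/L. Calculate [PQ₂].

[PQ₂] = 0.0794 mol/L

At equilibrium, K = [G]·[PQ₂]² / ([M]·[X₂]) = 0.00673.
(0.971)·([PQ₂])² / ((0.486)·(1.87)) = 0.00673
[PQ₂]² = 0.00630 ⇒ [PQ₂] = 0.0794 mol/L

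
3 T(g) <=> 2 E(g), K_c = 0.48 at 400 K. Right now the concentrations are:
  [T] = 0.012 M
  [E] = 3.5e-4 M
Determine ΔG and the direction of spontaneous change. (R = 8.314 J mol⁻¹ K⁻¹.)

ΔG = -6.36 kJ/mol; the forward reaction is spontaneous

Q_c = [E]² / [T]³ = (3.5e-4)² / (0.012)³ = 0.0709
ΔG = RT ln(Q_c/K_c) = (8.314 J mol⁻¹ K⁻¹)(400 K) × ln(0.0709/0.48)
   = (3.326 kJ/mol)(-1.913) = -6.36 kJ/mol
ΔG < 0, so the forward reaction is spontaneous (proceeds forward).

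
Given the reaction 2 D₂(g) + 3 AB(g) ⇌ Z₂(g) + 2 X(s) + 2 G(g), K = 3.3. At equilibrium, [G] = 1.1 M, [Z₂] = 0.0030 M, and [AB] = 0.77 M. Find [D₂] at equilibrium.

[D₂] = 0.049 M

(X is a pure solid — omitted from K.)
At equilibrium, K = [Z₂]·[G]² / ([D₂]²·[AB]³) = 3.3.
(0.0030)·(1.1)² / (([D₂])²·(0.77)³) = 3.3
[D₂]² = 0.00241 ⇒ [D₂] = 0.049 M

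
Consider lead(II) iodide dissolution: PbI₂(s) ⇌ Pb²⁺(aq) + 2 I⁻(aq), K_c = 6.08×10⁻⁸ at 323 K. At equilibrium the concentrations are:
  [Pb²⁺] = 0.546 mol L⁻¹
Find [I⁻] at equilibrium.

(PbI₂ is a pure solid — omitted from K_c.)
At equilibrium, K_c = [Pb²⁺]·[I⁻]² = 6.08×10⁻⁸.
(0.546)·([I⁻])² = 6.08×10⁻⁸
[I⁻]² = 1.11×10⁻⁷ ⇒ [I⁻] = 3.34×10⁻⁴ mol L⁻¹

[I⁻] = 3.34×10⁻⁴ mol L⁻¹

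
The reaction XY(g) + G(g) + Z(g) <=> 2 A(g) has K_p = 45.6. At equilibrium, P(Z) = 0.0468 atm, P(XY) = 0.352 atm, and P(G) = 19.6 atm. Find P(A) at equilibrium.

At equilibrium, K_p = P(A)² / (P(XY)·P(G)·P(Z)) = 45.6.
(P(A))² / ((0.352)·(19.6)·(0.0468)) = 45.6
P(A)² = 14.7 ⇒ P(A) = 3.84 atm

P(A) = 3.84 atm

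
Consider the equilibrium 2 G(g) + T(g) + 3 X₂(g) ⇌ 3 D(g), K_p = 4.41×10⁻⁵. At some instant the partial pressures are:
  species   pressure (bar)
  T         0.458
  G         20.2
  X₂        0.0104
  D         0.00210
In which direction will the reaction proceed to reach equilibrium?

neither direction; the system is at equilibrium

Q_p = P(D)³ / (P(G)²·P(T)·P(X₂)³) = (0.00210)³ / ((20.2)²·(0.458)·(0.0104)³) = 4.41×10⁻⁵
Q_p = 4.41×10⁻⁵ = K_p, so the system is already at equilibrium.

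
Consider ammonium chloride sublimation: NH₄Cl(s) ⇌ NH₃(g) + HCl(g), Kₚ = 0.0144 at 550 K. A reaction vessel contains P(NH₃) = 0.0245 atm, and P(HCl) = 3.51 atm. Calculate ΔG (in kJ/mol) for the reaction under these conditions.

(NH₄Cl is a pure solid — omitted from Qₚ.)
Qₚ = P(NH₃)·P(HCl) = (0.0245)·(3.51) = 0.0860
ΔG = RT ln(Qₚ/Kₚ) = (8.314 J mol⁻¹ K⁻¹)(550 K) × ln(0.0860/0.0144)
   = (4.573 kJ/mol)(1.787) = 8.17 kJ/mol
ΔG > 0, so the forward reaction is non-spontaneous (proceeds in reverse).

ΔG = 8.17 kJ/mol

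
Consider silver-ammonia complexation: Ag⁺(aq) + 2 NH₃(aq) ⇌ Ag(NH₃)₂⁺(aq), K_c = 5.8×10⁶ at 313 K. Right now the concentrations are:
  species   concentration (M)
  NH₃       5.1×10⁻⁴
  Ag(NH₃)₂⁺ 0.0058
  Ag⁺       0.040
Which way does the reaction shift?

forward (toward products)

Q_c = [Ag(NH₃)₂⁺] / ([Ag⁺]·[NH₃]²) = (0.0058) / ((0.040)·(5.1×10⁻⁴)²) = 5.6×10⁵
Q_c = 5.6×10⁵ < K_c = 5.8×10⁶, so the forward reaction proceeds.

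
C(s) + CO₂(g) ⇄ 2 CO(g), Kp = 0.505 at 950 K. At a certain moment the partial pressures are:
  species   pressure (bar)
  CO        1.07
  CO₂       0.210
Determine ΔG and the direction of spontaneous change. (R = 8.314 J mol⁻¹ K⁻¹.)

ΔG = 18.8 kJ/mol; the forward reaction is non-spontaneous

(C is a pure solid — omitted from Qp.)
Qp = P(CO)² / P(CO₂) = (1.07)² / (0.210) = 5.45
ΔG = RT ln(Qp/Kp) = (8.314 J mol⁻¹ K⁻¹)(950 K) × ln(5.45/0.505)
   = (7.898 kJ/mol)(2.379) = 18.8 kJ/mol
ΔG > 0, so the forward reaction is non-spontaneous (proceeds in reverse).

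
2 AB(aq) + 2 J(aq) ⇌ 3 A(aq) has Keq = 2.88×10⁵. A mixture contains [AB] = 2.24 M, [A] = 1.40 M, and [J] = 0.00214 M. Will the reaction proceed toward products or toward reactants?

Q = [A]³ / ([AB]²·[J]²) = (1.40)³ / ((2.24)²·(0.00214)²) = 1.19×10⁵
Q = 1.19×10⁵ < Keq = 2.88×10⁵, so the forward reaction proceeds.

in the forward direction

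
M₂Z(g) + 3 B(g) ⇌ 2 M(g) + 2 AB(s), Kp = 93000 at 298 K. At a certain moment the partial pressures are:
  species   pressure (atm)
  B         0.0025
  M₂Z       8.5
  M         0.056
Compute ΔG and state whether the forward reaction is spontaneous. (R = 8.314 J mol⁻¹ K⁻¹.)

ΔG = -3.40 kJ/mol; the forward reaction is spontaneous

(AB is a pure solid — omitted from Qp.)
Qp = P(M)² / (P(M₂Z)·P(B)³) = (0.056)² / ((8.5)·(0.0025)³) = 23600
ΔG = RT ln(Qp/Kp) = (8.314 J mol⁻¹ K⁻¹)(298 K) × ln(23600/93000)
   = (2.478 kJ/mol)(-1.371) = -3.40 kJ/mol
ΔG < 0, so the forward reaction is spontaneous (proceeds forward).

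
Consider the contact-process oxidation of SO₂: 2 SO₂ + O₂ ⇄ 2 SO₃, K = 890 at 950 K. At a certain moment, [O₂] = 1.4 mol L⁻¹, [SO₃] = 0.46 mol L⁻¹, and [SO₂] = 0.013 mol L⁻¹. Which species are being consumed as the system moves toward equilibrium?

none (at equilibrium)

Q = [SO₃]² / ([SO₂]²·[O₂]) = (0.46)² / ((0.013)²·(1.4)) = 890
Q = 890 = K; the system is at equilibrium.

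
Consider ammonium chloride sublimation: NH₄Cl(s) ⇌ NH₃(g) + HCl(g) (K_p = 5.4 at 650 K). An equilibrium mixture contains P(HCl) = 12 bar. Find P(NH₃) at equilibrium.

P(NH₃) = 0.45 bar

(NH₄Cl is a pure solid — omitted from K_p.)
At equilibrium, K_p = P(NH₃)·P(HCl) = 5.4.
(P(NH₃))·(12) = 5.4
P(NH₃) = 0.450 = 0.45 bar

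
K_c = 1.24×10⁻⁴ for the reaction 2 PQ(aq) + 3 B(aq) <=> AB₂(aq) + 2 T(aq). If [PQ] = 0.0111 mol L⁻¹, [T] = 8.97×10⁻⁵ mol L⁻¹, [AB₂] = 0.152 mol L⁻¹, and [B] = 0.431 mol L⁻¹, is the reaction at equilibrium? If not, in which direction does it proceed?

no net change (already at equilibrium)

Q_c = [AB₂]·[T]² / ([PQ]²·[B]³) = (0.152)·(8.97×10⁻⁵)² / ((0.0111)²·(0.431)³) = 1.24×10⁻⁴
Q_c = 1.24×10⁻⁴ = K_c, so the system is already at equilibrium.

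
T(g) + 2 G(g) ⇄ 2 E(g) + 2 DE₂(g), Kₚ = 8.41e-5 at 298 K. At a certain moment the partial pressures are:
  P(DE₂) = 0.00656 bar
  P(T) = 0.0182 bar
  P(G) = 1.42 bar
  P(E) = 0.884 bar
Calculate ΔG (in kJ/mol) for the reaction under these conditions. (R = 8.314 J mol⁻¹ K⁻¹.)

ΔG = 5.92 kJ/mol

Qₚ = P(E)²·P(DE₂)² / (P(T)·P(G)²) = (0.884)²·(0.00656)² / ((0.0182)·(1.42)²) = 9.16e-4
ΔG = RT ln(Qₚ/Kₚ) = (8.314 J mol⁻¹ K⁻¹)(298 K) × ln(9.16e-4/8.41e-5)
   = (2.478 kJ/mol)(2.388) = 5.92 kJ/mol
ΔG > 0, so the forward reaction is non-spontaneous (proceeds in reverse).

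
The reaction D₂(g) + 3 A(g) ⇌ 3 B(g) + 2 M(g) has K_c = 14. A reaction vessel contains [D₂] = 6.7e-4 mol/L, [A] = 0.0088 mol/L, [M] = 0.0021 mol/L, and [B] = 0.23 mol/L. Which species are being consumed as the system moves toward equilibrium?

B, M (products)

Q_c = [B]³·[M]² / ([D₂]·[A]³) = (0.23)³·(0.0021)² / ((6.7e-4)·(0.0088)³) = 120
Q_c = 120 > K_c = 14: net reverse reaction.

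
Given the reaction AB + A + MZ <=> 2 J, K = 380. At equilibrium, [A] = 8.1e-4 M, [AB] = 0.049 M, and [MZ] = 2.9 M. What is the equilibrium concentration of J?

At equilibrium, K = [J]² / ([AB]·[A]·[MZ]) = 380.
([J])² / ((0.049)·(8.1e-4)·(2.9)) = 380
[J]² = 0.0437 ⇒ [J] = 0.21 M

[J] = 0.21 M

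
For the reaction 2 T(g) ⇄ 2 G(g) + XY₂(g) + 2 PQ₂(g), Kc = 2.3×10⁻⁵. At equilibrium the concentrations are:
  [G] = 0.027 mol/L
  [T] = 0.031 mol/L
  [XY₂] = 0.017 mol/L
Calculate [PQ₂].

At equilibrium, Kc = [G]²·[XY₂]·[PQ₂]² / [T]² = 2.3×10⁻⁵.
(0.027)²·(0.017)·([PQ₂])² / (0.031)² = 2.3×10⁻⁵
[PQ₂]² = 0.00178 ⇒ [PQ₂] = 0.042 mol/L

[PQ₂] = 0.042 mol/L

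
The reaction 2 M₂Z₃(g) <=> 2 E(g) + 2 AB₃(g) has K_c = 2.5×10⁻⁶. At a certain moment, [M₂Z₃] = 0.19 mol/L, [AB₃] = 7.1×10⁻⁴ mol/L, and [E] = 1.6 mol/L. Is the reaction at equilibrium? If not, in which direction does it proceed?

toward reactants

Q_c = [E]²·[AB₃]² / [M₂Z₃]² = (1.6)²·(7.1×10⁻⁴)² / (0.19)² = 3.6×10⁻⁵
Q_c = 3.6×10⁻⁵ > K_c = 2.5×10⁻⁶, so the reverse reaction proceeds.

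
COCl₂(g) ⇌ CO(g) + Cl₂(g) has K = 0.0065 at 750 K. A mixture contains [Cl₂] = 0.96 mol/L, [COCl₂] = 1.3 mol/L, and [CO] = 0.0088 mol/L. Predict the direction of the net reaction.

Q = [CO]·[Cl₂] / [COCl₂] = (0.0088)·(0.96) / (1.3) = 0.0065
Q = 0.0065 = K, so the system is already at equilibrium.

no net change (already at equilibrium)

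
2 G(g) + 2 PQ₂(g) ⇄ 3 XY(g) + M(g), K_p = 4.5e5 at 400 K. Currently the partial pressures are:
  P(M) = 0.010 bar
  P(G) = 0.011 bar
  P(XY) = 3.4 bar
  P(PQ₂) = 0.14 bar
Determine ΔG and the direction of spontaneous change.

Q_p = P(XY)³·P(M) / (P(G)²·P(PQ₂)²) = (3.4)³·(0.010) / ((0.011)²·(0.14)²) = 1.66e5
ΔG = RT ln(Q_p/K_p) = (8.314 J mol⁻¹ K⁻¹)(400 K) × ln(1.66e5/4.5e5)
   = (3.326 kJ/mol)(-0.9973) = -3.32 kJ/mol
ΔG < 0, so the forward reaction is spontaneous (proceeds forward).

ΔG = -3.32 kJ/mol; the forward reaction is spontaneous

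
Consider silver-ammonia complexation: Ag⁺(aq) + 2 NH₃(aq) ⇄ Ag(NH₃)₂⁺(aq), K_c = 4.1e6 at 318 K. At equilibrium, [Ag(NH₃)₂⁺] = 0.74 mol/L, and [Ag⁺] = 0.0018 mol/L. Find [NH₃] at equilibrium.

[NH₃] = 0.010 mol/L

At equilibrium, K_c = [Ag(NH₃)₂⁺] / ([Ag⁺]·[NH₃]²) = 4.1e6.
(0.74) / ((0.0018)·([NH₃])²) = 4.1e6
[NH₃]² = 1.00e-4 ⇒ [NH₃] = 0.010 mol/L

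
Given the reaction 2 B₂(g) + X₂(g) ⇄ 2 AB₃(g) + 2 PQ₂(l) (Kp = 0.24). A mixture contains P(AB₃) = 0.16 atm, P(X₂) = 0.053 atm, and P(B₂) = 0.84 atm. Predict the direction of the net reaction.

(PQ₂ is a pure liquid — omitted from Qp.)
Qp = P(AB₃)² / (P(B₂)²·P(X₂)) = (0.16)² / ((0.84)²·(0.053)) = 0.68
Qp = 0.68 > Kp = 0.24, so the reverse reaction proceeds.

in the reverse direction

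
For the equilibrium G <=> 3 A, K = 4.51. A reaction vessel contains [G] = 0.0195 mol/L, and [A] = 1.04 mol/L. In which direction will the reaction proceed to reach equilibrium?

toward reactants

Q = [A]³ / [G] = (1.04)³ / (0.0195) = 57.7
Q = 57.7 > K = 4.51, so the reverse reaction proceeds.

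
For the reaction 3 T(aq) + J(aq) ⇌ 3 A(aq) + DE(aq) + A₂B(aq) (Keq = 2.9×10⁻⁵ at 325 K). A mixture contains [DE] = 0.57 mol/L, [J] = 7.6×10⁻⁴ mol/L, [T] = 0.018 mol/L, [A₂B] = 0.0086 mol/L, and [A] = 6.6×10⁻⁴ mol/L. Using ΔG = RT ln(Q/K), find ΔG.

ΔG = 6.47 kJ/mol

Q = [A]³·[DE]·[A₂B] / ([T]³·[J]) = (6.6×10⁻⁴)³·(0.57)·(0.0086) / ((0.018)³·(7.6×10⁻⁴)) = 3.18×10⁻⁴
ΔG = RT ln(Q/Keq) = (8.314 J mol⁻¹ K⁻¹)(325 K) × ln(3.18×10⁻⁴/2.9×10⁻⁵)
   = (2.702 kJ/mol)(2.395) = 6.47 kJ/mol
ΔG > 0, so the forward reaction is non-spontaneous (proceeds in reverse).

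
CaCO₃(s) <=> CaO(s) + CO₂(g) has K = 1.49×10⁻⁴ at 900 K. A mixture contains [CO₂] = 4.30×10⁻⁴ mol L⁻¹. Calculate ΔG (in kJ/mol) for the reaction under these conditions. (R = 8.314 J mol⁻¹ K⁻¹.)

(CaCO₃, CaO are pure solids — omitted from Q.)
Q = [CO₂] = 4.30×10⁻⁴
ΔG = RT ln(Q/K) = (8.314 J mol⁻¹ K⁻¹)(900 K) × ln(4.30×10⁻⁴/1.49×10⁻⁴)
   = (7.483 kJ/mol)(1.060) = 7.93 kJ/mol
ΔG > 0, so the forward reaction is non-spontaneous (proceeds in reverse).

ΔG = 7.93 kJ/mol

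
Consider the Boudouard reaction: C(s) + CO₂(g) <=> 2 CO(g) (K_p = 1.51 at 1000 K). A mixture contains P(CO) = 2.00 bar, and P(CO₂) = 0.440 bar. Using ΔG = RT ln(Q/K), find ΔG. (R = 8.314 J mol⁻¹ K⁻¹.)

ΔG = 14.9 kJ/mol

(C is a pure solid — omitted from Q_p.)
Q_p = P(CO)² / P(CO₂) = (2.00)² / (0.440) = 9.09
ΔG = RT ln(Q_p/K_p) = (8.314 J mol⁻¹ K⁻¹)(1000 K) × ln(9.09/1.51)
   = (8.314 kJ/mol)(1.795) = 14.9 kJ/mol
ΔG > 0, so the forward reaction is non-spontaneous (proceeds in reverse).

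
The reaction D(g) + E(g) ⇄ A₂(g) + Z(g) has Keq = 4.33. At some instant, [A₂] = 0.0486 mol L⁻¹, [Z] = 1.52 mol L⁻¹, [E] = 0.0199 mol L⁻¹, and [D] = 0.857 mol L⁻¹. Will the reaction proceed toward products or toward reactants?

no net change (already at equilibrium)

Q = [A₂]·[Z] / ([D]·[E]) = (0.0486)·(1.52) / ((0.857)·(0.0199)) = 4.33
Q = 4.33 = Keq, so the system is already at equilibrium.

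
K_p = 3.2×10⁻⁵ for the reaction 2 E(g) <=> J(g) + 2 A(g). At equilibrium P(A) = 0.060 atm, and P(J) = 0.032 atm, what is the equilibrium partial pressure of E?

P(E) = 1.9 atm

At equilibrium, K_p = P(J)·P(A)² / P(E)² = 3.2×10⁻⁵.
(0.032)·(0.060)² / (P(E))² = 3.2×10⁻⁵
P(E)² = 3.60 ⇒ P(E) = 1.9 atm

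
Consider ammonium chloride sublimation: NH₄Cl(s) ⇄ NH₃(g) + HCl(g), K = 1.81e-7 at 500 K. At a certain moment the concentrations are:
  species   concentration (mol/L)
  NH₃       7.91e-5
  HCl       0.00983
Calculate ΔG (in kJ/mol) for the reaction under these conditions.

ΔG = 6.06 kJ/mol

(NH₄Cl is a pure solid — omitted from Q.)
Q = [NH₃]·[HCl] = (7.91e-5)·(0.00983) = 7.78e-7
ΔG = RT ln(Q/K) = (8.314 J mol⁻¹ K⁻¹)(500 K) × ln(7.78e-7/1.81e-7)
   = (4.157 kJ/mol)(1.458) = 6.06 kJ/mol
ΔG > 0, so the forward reaction is non-spontaneous (proceeds in reverse).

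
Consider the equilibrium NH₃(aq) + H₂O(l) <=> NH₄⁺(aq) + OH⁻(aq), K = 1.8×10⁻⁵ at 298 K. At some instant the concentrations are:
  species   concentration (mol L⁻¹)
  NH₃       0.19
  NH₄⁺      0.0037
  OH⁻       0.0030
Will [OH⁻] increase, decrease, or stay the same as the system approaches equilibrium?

decrease

(H₂O is a pure liquid — omitted from Q.)
Q = [NH₄⁺]·[OH⁻] / [NH₃] = (0.0037)·(0.0030) / (0.19) = 5.8×10⁻⁵
Q = 5.8×10⁻⁵ > K = 1.8×10⁻⁵: net reverse reaction.
OH⁻ is a product, so it decreases.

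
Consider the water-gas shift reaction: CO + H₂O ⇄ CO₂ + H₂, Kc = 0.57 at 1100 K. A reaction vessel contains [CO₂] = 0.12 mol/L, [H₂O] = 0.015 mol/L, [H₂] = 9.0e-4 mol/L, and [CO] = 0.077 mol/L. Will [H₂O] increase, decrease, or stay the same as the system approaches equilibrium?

decrease

Qc = [CO₂]·[H₂] / ([CO]·[H₂O]) = (0.12)·(9.0e-4) / ((0.077)·(0.015)) = 0.094
Qc = 0.094 < Kc = 0.57: net forward reaction.
H₂O is a reactant, so it decreases.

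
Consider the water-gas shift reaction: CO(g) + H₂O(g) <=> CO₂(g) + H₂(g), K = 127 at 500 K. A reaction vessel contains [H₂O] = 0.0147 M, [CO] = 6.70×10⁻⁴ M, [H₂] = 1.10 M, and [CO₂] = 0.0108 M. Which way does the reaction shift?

to the left

Q = [CO₂]·[H₂] / ([CO]·[H₂O]) = (0.0108)·(1.10) / ((6.70×10⁻⁴)·(0.0147)) = 1210
Q = 1210 > K = 127, so the reverse reaction proceeds.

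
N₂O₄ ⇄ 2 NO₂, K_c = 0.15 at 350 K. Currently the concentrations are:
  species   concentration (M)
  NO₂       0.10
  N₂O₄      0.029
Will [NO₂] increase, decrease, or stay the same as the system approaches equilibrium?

decrease

Q_c = [NO₂]² / [N₂O₄] = (0.10)² / (0.029) = 0.34
Q_c = 0.34 > K_c = 0.15: net reverse reaction.
NO₂ is a product, so it decreases.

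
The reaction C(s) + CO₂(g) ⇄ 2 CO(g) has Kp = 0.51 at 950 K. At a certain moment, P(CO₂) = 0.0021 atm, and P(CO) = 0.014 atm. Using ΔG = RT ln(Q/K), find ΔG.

ΔG = -13.4 kJ/mol

(C is a pure solid — omitted from Qp.)
Qp = P(CO)² / P(CO₂) = (0.014)² / (0.0021) = 0.0933
ΔG = RT ln(Qp/Kp) = (8.314 J mol⁻¹ K⁻¹)(950 K) × ln(0.0933/0.51)
   = (7.898 kJ/mol)(-1.699) = -13.4 kJ/mol
ΔG < 0, so the forward reaction is spontaneous (proceeds forward).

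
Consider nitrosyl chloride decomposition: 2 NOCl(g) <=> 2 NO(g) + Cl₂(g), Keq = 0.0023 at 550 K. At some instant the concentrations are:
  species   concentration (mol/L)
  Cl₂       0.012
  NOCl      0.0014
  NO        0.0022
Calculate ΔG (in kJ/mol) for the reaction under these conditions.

Q = [NO]²·[Cl₂] / [NOCl]² = (0.0022)²·(0.012) / (0.0014)² = 0.0296
ΔG = RT ln(Q/Keq) = (8.314 J mol⁻¹ K⁻¹)(550 K) × ln(0.0296/0.0023)
   = (4.573 kJ/mol)(2.555) = 11.7 kJ/mol
ΔG > 0, so the forward reaction is non-spontaneous (proceeds in reverse).

ΔG = 11.7 kJ/mol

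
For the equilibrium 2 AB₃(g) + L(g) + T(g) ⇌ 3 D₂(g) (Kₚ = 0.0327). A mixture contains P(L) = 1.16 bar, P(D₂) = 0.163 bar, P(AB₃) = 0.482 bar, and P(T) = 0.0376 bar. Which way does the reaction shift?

Qₚ = P(D₂)³ / (P(AB₃)²·P(L)·P(T)) = (0.163)³ / ((0.482)²·(1.16)·(0.0376)) = 0.427
Qₚ = 0.427 > Kₚ = 0.0327, so the reverse reaction proceeds.

reverse (toward reactants)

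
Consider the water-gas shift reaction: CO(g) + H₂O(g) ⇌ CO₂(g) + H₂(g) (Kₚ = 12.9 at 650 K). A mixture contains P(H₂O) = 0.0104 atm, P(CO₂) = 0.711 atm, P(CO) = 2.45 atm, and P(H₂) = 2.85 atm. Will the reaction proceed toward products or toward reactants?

Qₚ = P(CO₂)·P(H₂) / (P(CO)·P(H₂O)) = (0.711)·(2.85) / ((2.45)·(0.0104)) = 79.5
Qₚ = 79.5 > Kₚ = 12.9, so the reverse reaction proceeds.

toward reactants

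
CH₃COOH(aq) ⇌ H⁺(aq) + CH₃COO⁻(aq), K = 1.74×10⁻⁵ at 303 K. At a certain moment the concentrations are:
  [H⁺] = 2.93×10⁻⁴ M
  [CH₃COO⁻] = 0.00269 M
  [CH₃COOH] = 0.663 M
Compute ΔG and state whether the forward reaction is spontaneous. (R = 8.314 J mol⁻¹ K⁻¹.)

ΔG = -6.76 kJ/mol; the forward reaction is spontaneous

Q = [H⁺]·[CH₃COO⁻] / [CH₃COOH] = (2.93×10⁻⁴)·(0.00269) / (0.663) = 1.19×10⁻⁶
ΔG = RT ln(Q/K) = (8.314 J mol⁻¹ K⁻¹)(303 K) × ln(1.19×10⁻⁶/1.74×10⁻⁵)
   = (2.519 kJ/mol)(-2.683) = -6.76 kJ/mol
ΔG < 0, so the forward reaction is spontaneous (proceeds forward).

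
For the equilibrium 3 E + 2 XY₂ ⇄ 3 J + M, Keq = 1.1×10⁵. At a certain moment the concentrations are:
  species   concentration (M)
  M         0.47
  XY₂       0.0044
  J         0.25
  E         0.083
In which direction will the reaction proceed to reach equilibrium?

toward reactants

Q = [J]³·[M] / ([E]³·[XY₂]²) = (0.25)³·(0.47) / ((0.083)³·(0.0044)²) = 6.6×10⁵
Q = 6.6×10⁵ > Keq = 1.1×10⁵, so the reverse reaction proceeds.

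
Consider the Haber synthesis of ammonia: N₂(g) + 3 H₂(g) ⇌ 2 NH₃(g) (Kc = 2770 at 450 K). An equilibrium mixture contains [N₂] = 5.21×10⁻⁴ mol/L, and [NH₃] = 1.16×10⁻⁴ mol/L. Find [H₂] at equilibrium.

At equilibrium, Kc = [NH₃]² / ([N₂]·[H₂]³) = 2770.
(1.16×10⁻⁴)² / ((5.21×10⁻⁴)·([H₂])³) = 2770
[H₂]³ = 9.32×10⁻⁹ ⇒ [H₂] = 0.00210 mol/L

[H₂] = 0.00210 mol/L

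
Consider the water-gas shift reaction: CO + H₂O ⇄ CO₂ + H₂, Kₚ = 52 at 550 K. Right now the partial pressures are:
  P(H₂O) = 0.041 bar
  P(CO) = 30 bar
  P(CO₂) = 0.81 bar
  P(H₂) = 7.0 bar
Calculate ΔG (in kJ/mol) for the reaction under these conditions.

Qₚ = P(CO₂)·P(H₂) / (P(CO)·P(H₂O)) = (0.81)·(7.0) / ((30)·(0.041)) = 4.61
ΔG = RT ln(Qₚ/Kₚ) = (8.314 J mol⁻¹ K⁻¹)(550 K) × ln(4.61/52)
   = (4.573 kJ/mol)(-2.423) = -11.1 kJ/mol
ΔG < 0, so the forward reaction is spontaneous (proceeds forward).

ΔG = -11.1 kJ/mol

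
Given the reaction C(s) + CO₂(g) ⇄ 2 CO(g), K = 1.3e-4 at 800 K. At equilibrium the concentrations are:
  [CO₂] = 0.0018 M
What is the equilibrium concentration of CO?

[CO] = 4.8e-4 M

(C is a pure solid — omitted from K.)
At equilibrium, K = [CO]² / [CO₂] = 1.3e-4.
([CO])² / (0.0018) = 1.3e-4
[CO]² = 2.34e-7 ⇒ [CO] = 4.8e-4 M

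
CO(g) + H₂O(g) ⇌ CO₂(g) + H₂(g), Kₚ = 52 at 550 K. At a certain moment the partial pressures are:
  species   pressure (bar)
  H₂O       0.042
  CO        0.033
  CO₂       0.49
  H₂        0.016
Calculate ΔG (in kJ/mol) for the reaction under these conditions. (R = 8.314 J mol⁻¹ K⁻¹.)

Qₚ = P(CO₂)·P(H₂) / (P(CO)·P(H₂O)) = (0.49)·(0.016) / ((0.033)·(0.042)) = 5.66
ΔG = RT ln(Qₚ/Kₚ) = (8.314 J mol⁻¹ K⁻¹)(550 K) × ln(5.66/52)
   = (4.573 kJ/mol)(-2.218) = -10.1 kJ/mol
ΔG < 0, so the forward reaction is spontaneous (proceeds forward).

ΔG = -10.1 kJ/mol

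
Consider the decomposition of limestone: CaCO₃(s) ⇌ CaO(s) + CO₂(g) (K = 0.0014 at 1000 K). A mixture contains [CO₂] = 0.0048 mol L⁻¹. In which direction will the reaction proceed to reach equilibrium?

(CaCO₃, CaO are pure solids — omitted from Q.)
Q = [CO₂] = 0.0048
Q = 0.0048 > K = 0.0014, so the reverse reaction proceeds.

in the reverse direction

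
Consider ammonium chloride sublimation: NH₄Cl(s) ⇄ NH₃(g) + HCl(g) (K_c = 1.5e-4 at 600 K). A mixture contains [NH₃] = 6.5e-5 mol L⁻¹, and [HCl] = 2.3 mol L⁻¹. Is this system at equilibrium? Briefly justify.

(NH₄Cl is a pure solid — omitted from Q_c.)
Q_c = [NH₃]·[HCl] = (6.5e-5)·(2.3) = 1.5e-4
Q_c = 1.5e-4 = K_c; the system is at equilibrium.

yes, at equilibrium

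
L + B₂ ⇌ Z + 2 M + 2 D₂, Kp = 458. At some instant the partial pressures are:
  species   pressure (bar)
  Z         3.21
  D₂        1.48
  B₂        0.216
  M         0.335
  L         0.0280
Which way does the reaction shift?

forward (toward products)

Qp = P(Z)·P(M)²·P(D₂)² / (P(L)·P(B₂)) = (3.21)·(0.335)²·(1.48)² / ((0.0280)·(0.216)) = 130
Qp = 130 < Kp = 458, so the forward reaction proceeds.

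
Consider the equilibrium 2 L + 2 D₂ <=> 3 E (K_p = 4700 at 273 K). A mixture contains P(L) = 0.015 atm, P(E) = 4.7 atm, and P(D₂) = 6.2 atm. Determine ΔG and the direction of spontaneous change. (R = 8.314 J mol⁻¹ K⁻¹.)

ΔG = 2.13 kJ/mol; the forward reaction is non-spontaneous

Q_p = P(E)³ / (P(L)²·P(D₂)²) = (4.7)³ / ((0.015)²·(6.2)²) = 12000
ΔG = RT ln(Q_p/K_p) = (8.314 J mol⁻¹ K⁻¹)(273 K) × ln(12000/4700)
   = (2.270 kJ/mol)(0.9373) = 2.13 kJ/mol
ΔG > 0, so the forward reaction is non-spontaneous (proceeds in reverse).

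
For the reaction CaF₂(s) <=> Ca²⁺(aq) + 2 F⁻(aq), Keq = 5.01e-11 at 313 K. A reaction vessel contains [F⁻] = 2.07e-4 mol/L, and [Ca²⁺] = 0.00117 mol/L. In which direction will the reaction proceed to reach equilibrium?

neither direction; the system is at equilibrium

(CaF₂ is a pure solid — omitted from Q.)
Q = [Ca²⁺]·[F⁻]² = (0.00117)·(2.07e-4)² = 5.01e-11
Q = 5.01e-11 = Keq, so the system is already at equilibrium.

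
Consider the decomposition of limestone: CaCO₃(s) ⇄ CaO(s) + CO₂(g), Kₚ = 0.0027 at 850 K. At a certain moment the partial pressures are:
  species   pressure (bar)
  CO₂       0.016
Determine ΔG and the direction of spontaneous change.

ΔG = 12.6 kJ/mol; the forward reaction is non-spontaneous

(CaCO₃, CaO are pure solids — omitted from Qₚ.)
Qₚ = P(CO₂) = 0.0160
ΔG = RT ln(Qₚ/Kₚ) = (8.314 J mol⁻¹ K⁻¹)(850 K) × ln(0.0160/0.0027)
   = (7.067 kJ/mol)(1.779) = 12.6 kJ/mol
ΔG > 0, so the forward reaction is non-spontaneous (proceeds in reverse).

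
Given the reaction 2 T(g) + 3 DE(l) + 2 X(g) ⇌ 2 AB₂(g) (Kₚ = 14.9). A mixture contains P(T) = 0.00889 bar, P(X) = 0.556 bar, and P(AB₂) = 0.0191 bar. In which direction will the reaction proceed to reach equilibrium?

at equilibrium

(DE is a pure liquid — omitted from Qₚ.)
Qₚ = P(AB₂)² / (P(T)²·P(X)²) = (0.0191)² / ((0.00889)²·(0.556)²) = 14.9
Qₚ = 14.9 = Kₚ, so the system is already at equilibrium.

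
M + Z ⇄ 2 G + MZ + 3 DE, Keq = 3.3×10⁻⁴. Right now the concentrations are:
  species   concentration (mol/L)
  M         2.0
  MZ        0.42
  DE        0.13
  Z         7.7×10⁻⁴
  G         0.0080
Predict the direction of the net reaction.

to the right

Q = [G]²·[MZ]·[DE]³ / ([M]·[Z]) = (0.0080)²·(0.42)·(0.13)³ / ((2.0)·(7.7×10⁻⁴)) = 3.8×10⁻⁵
Q = 3.8×10⁻⁵ < Keq = 3.3×10⁻⁴, so the forward reaction proceeds.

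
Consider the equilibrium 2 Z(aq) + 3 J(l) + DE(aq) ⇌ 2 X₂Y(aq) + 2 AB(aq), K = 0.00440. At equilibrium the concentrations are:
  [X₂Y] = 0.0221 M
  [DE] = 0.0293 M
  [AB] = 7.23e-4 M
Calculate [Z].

(J is a pure liquid — omitted from K.)
At equilibrium, K = [X₂Y]²·[AB]² / ([Z]²·[DE]) = 0.00440.
(0.0221)²·(7.23e-4)² / (([Z])²·(0.0293)) = 0.00440
[Z]² = 1.98e-6 ⇒ [Z] = 0.00141 M

[Z] = 0.00141 M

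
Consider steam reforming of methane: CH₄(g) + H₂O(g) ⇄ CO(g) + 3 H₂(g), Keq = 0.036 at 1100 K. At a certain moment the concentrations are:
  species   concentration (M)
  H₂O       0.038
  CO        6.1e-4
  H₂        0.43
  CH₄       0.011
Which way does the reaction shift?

reverse (toward reactants)

Q = [CO]·[H₂]³ / ([CH₄]·[H₂O]) = (6.1e-4)·(0.43)³ / ((0.011)·(0.038)) = 0.12
Q = 0.12 > Keq = 0.036, so the reverse reaction proceeds.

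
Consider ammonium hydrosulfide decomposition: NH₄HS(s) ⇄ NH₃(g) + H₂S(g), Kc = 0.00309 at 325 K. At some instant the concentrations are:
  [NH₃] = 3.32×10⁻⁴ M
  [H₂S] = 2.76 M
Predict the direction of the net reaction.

(NH₄HS is a pure solid — omitted from Qc.)
Qc = [NH₃]·[H₂S] = (3.32×10⁻⁴)·(2.76) = 9.16×10⁻⁴
Qc = 9.16×10⁻⁴ < Kc = 0.00309, so the forward reaction proceeds.

toward products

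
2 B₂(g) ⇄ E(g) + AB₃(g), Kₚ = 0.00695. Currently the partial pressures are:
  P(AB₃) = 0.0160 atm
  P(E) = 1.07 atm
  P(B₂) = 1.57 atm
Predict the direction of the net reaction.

at equilibrium

Qₚ = P(E)·P(AB₃) / P(B₂)² = (1.07)·(0.0160) / (1.57)² = 0.00695
Qₚ = 0.00695 = Kₚ, so the system is already at equilibrium.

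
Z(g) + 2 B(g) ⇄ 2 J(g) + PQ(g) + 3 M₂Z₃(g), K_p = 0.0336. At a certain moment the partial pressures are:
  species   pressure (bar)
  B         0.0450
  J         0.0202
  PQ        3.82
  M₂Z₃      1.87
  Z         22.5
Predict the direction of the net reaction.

to the left

Q_p = P(J)²·P(PQ)·P(M₂Z₃)³ / (P(Z)·P(B)²) = (0.0202)²·(3.82)·(1.87)³ / ((22.5)·(0.0450)²) = 0.224
Q_p = 0.224 > K_p = 0.0336, so the reverse reaction proceeds.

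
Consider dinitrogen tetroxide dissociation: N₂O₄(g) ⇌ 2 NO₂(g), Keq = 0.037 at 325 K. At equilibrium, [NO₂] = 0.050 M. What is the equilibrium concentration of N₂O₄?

At equilibrium, Keq = [NO₂]² / [N₂O₄] = 0.037.
(0.050)² / ([N₂O₄]) = 0.037
[N₂O₄] = 0.0676 = 0.068 M

[N₂O₄] = 0.068 M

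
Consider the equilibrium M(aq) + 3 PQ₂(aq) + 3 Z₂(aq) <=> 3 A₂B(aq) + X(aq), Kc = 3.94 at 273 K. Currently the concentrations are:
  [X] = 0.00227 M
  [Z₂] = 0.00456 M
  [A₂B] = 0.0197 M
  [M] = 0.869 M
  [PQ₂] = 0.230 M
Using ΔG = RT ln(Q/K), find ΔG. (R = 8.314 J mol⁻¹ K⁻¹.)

Qc = [A₂B]³·[X] / ([M]·[PQ₂]³·[Z₂]³) = (0.0197)³·(0.00227) / ((0.869)·(0.230)³·(0.00456)³) = 17.3
ΔG = RT ln(Qc/Kc) = (8.314 J mol⁻¹ K⁻¹)(273 K) × ln(17.3/3.94)
   = (2.270 kJ/mol)(1.480) = 3.36 kJ/mol
ΔG > 0, so the forward reaction is non-spontaneous (proceeds in reverse).

ΔG = 3.36 kJ/mol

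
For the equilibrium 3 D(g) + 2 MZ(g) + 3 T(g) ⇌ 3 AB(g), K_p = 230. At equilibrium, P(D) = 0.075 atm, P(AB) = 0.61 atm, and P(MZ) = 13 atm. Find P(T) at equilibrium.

P(T) = 0.24 atm

At equilibrium, K_p = P(AB)³ / (P(D)³·P(MZ)²·P(T)³) = 230.
(0.61)³ / ((0.075)³·(13)²·(P(T))³) = 230
P(T)³ = 0.0138 ⇒ P(T) = 0.24 atm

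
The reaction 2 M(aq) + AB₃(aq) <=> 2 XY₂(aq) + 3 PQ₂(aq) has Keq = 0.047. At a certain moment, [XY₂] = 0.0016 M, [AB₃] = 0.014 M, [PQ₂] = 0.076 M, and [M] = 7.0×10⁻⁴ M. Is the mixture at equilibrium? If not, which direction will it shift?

no; Q > K, reaction proceeds in reverse

Q = [XY₂]²·[PQ₂]³ / ([M]²·[AB₃]) = (0.0016)²·(0.076)³ / ((7.0×10⁻⁴)²·(0.014)) = 0.16
Q = 0.16 > Keq = 0.047: net reverse reaction.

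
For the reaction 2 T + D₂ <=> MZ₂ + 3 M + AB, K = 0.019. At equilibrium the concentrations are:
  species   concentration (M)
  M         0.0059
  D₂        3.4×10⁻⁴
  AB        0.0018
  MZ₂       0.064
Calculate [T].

At equilibrium, K = [MZ₂]·[M]³·[AB] / ([T]²·[D₂]) = 0.019.
(0.064)·(0.0059)³·(0.0018) / (([T])²·(3.4×10⁻⁴)) = 0.019
[T]² = 3.66×10⁻⁶ ⇒ [T] = 0.0019 M

[T] = 0.0019 M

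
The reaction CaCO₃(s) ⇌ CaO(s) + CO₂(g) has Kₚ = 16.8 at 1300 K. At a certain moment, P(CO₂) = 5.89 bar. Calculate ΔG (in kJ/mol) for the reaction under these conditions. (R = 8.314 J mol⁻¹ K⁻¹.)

(CaCO₃, CaO are pure solids — omitted from Qₚ.)
Qₚ = P(CO₂) = 5.89
ΔG = RT ln(Qₚ/Kₚ) = (8.314 J mol⁻¹ K⁻¹)(1300 K) × ln(5.89/16.8)
   = (10.81 kJ/mol)(-1.048) = -11.3 kJ/mol
ΔG < 0, so the forward reaction is spontaneous (proceeds forward).

ΔG = -11.3 kJ/mol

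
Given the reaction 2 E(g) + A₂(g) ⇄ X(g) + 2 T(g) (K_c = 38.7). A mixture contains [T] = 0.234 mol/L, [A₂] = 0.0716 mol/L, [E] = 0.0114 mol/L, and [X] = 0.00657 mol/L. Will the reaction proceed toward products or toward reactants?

Q_c = [X]·[T]² / ([E]²·[A₂]) = (0.00657)·(0.234)² / ((0.0114)²·(0.0716)) = 38.7
Q_c = 38.7 = K_c, so the system is already at equilibrium.

neither direction; the system is at equilibrium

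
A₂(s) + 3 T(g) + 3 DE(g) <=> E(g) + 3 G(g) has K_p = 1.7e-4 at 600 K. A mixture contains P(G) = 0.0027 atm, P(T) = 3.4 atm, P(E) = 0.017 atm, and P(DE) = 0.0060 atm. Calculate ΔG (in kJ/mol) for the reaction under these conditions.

ΔG = -7.29 kJ/mol

(A₂ is a pure solid — omitted from Q_p.)
Q_p = P(E)·P(G)³ / (P(T)³·P(DE)³) = (0.017)·(0.0027)³ / ((3.4)³·(0.0060)³) = 3.94e-5
ΔG = RT ln(Q_p/K_p) = (8.314 J mol⁻¹ K⁻¹)(600 K) × ln(3.94e-5/1.7e-4)
   = (4.988 kJ/mol)(-1.462) = -7.29 kJ/mol
ΔG < 0, so the forward reaction is spontaneous (proceeds forward).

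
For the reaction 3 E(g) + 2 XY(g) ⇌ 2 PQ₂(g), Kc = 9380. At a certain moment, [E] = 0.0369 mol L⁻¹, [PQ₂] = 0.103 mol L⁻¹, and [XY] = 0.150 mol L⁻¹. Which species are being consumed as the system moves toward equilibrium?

none (at equilibrium)

Qc = [PQ₂]² / ([E]³·[XY]²) = (0.103)² / ((0.0369)³·(0.150)²) = 9380
Qc = 9380 = Kc; the system is at equilibrium.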